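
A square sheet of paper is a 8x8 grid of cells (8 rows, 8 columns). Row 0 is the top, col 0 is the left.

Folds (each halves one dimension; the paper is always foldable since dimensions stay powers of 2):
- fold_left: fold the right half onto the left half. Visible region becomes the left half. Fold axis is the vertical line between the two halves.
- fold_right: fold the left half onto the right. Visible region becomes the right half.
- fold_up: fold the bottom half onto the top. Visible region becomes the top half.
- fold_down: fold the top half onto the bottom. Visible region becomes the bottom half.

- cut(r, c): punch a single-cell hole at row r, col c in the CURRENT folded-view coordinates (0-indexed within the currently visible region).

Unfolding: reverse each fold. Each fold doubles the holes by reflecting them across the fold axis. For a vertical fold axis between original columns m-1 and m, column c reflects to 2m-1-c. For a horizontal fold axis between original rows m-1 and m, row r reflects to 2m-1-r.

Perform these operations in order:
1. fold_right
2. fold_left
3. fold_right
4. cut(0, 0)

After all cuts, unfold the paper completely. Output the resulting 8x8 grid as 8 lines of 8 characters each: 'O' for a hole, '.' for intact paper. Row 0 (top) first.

Op 1 fold_right: fold axis v@4; visible region now rows[0,8) x cols[4,8) = 8x4
Op 2 fold_left: fold axis v@6; visible region now rows[0,8) x cols[4,6) = 8x2
Op 3 fold_right: fold axis v@5; visible region now rows[0,8) x cols[5,6) = 8x1
Op 4 cut(0, 0): punch at orig (0,5); cuts so far [(0, 5)]; region rows[0,8) x cols[5,6) = 8x1
Unfold 1 (reflect across v@5): 2 holes -> [(0, 4), (0, 5)]
Unfold 2 (reflect across v@6): 4 holes -> [(0, 4), (0, 5), (0, 6), (0, 7)]
Unfold 3 (reflect across v@4): 8 holes -> [(0, 0), (0, 1), (0, 2), (0, 3), (0, 4), (0, 5), (0, 6), (0, 7)]

Answer: OOOOOOOO
........
........
........
........
........
........
........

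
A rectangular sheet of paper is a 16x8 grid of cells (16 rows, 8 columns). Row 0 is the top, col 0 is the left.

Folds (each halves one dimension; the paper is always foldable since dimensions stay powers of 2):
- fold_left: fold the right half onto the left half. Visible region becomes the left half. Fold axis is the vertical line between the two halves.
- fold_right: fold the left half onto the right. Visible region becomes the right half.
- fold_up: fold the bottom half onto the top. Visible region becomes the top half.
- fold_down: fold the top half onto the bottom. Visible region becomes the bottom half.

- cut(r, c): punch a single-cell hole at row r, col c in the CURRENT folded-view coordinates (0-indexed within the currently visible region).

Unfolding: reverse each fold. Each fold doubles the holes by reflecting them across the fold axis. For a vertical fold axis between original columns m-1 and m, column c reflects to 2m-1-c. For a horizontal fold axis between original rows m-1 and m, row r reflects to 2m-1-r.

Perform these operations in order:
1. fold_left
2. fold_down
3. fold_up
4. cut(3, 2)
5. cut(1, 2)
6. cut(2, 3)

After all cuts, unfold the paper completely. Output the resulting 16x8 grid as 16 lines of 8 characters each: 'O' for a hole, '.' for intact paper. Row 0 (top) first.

Answer: ........
..O..O..
...OO...
..O..O..
..O..O..
...OO...
..O..O..
........
........
..O..O..
...OO...
..O..O..
..O..O..
...OO...
..O..O..
........

Derivation:
Op 1 fold_left: fold axis v@4; visible region now rows[0,16) x cols[0,4) = 16x4
Op 2 fold_down: fold axis h@8; visible region now rows[8,16) x cols[0,4) = 8x4
Op 3 fold_up: fold axis h@12; visible region now rows[8,12) x cols[0,4) = 4x4
Op 4 cut(3, 2): punch at orig (11,2); cuts so far [(11, 2)]; region rows[8,12) x cols[0,4) = 4x4
Op 5 cut(1, 2): punch at orig (9,2); cuts so far [(9, 2), (11, 2)]; region rows[8,12) x cols[0,4) = 4x4
Op 6 cut(2, 3): punch at orig (10,3); cuts so far [(9, 2), (10, 3), (11, 2)]; region rows[8,12) x cols[0,4) = 4x4
Unfold 1 (reflect across h@12): 6 holes -> [(9, 2), (10, 3), (11, 2), (12, 2), (13, 3), (14, 2)]
Unfold 2 (reflect across h@8): 12 holes -> [(1, 2), (2, 3), (3, 2), (4, 2), (5, 3), (6, 2), (9, 2), (10, 3), (11, 2), (12, 2), (13, 3), (14, 2)]
Unfold 3 (reflect across v@4): 24 holes -> [(1, 2), (1, 5), (2, 3), (2, 4), (3, 2), (3, 5), (4, 2), (4, 5), (5, 3), (5, 4), (6, 2), (6, 5), (9, 2), (9, 5), (10, 3), (10, 4), (11, 2), (11, 5), (12, 2), (12, 5), (13, 3), (13, 4), (14, 2), (14, 5)]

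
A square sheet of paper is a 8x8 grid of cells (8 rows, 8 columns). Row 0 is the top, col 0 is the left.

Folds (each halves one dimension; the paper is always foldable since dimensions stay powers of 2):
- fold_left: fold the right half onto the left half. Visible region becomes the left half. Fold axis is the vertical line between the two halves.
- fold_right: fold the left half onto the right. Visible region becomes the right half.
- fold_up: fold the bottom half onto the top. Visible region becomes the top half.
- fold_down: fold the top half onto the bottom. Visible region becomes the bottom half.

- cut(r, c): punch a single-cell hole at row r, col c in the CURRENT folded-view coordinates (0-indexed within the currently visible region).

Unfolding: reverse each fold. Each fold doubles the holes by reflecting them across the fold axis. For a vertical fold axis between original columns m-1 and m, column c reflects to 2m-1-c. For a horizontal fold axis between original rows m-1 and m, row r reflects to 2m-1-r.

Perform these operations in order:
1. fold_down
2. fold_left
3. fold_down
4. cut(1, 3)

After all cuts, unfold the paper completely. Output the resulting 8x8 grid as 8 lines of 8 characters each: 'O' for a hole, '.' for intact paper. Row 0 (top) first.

Answer: ...OO...
........
........
...OO...
...OO...
........
........
...OO...

Derivation:
Op 1 fold_down: fold axis h@4; visible region now rows[4,8) x cols[0,8) = 4x8
Op 2 fold_left: fold axis v@4; visible region now rows[4,8) x cols[0,4) = 4x4
Op 3 fold_down: fold axis h@6; visible region now rows[6,8) x cols[0,4) = 2x4
Op 4 cut(1, 3): punch at orig (7,3); cuts so far [(7, 3)]; region rows[6,8) x cols[0,4) = 2x4
Unfold 1 (reflect across h@6): 2 holes -> [(4, 3), (7, 3)]
Unfold 2 (reflect across v@4): 4 holes -> [(4, 3), (4, 4), (7, 3), (7, 4)]
Unfold 3 (reflect across h@4): 8 holes -> [(0, 3), (0, 4), (3, 3), (3, 4), (4, 3), (4, 4), (7, 3), (7, 4)]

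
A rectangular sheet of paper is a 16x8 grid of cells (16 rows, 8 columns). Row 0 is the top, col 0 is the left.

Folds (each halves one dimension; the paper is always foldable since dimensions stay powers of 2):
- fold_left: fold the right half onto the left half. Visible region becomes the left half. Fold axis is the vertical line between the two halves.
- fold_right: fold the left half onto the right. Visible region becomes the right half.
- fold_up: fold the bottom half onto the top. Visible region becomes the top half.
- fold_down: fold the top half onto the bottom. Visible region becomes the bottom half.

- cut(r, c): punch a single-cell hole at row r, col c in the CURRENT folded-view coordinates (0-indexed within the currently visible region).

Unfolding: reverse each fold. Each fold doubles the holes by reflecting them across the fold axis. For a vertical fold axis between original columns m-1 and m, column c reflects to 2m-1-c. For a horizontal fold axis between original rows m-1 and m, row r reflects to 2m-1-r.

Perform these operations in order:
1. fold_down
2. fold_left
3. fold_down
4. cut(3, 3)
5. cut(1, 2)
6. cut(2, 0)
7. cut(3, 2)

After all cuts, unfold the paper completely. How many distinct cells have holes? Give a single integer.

Op 1 fold_down: fold axis h@8; visible region now rows[8,16) x cols[0,8) = 8x8
Op 2 fold_left: fold axis v@4; visible region now rows[8,16) x cols[0,4) = 8x4
Op 3 fold_down: fold axis h@12; visible region now rows[12,16) x cols[0,4) = 4x4
Op 4 cut(3, 3): punch at orig (15,3); cuts so far [(15, 3)]; region rows[12,16) x cols[0,4) = 4x4
Op 5 cut(1, 2): punch at orig (13,2); cuts so far [(13, 2), (15, 3)]; region rows[12,16) x cols[0,4) = 4x4
Op 6 cut(2, 0): punch at orig (14,0); cuts so far [(13, 2), (14, 0), (15, 3)]; region rows[12,16) x cols[0,4) = 4x4
Op 7 cut(3, 2): punch at orig (15,2); cuts so far [(13, 2), (14, 0), (15, 2), (15, 3)]; region rows[12,16) x cols[0,4) = 4x4
Unfold 1 (reflect across h@12): 8 holes -> [(8, 2), (8, 3), (9, 0), (10, 2), (13, 2), (14, 0), (15, 2), (15, 3)]
Unfold 2 (reflect across v@4): 16 holes -> [(8, 2), (8, 3), (8, 4), (8, 5), (9, 0), (9, 7), (10, 2), (10, 5), (13, 2), (13, 5), (14, 0), (14, 7), (15, 2), (15, 3), (15, 4), (15, 5)]
Unfold 3 (reflect across h@8): 32 holes -> [(0, 2), (0, 3), (0, 4), (0, 5), (1, 0), (1, 7), (2, 2), (2, 5), (5, 2), (5, 5), (6, 0), (6, 7), (7, 2), (7, 3), (7, 4), (7, 5), (8, 2), (8, 3), (8, 4), (8, 5), (9, 0), (9, 7), (10, 2), (10, 5), (13, 2), (13, 5), (14, 0), (14, 7), (15, 2), (15, 3), (15, 4), (15, 5)]

Answer: 32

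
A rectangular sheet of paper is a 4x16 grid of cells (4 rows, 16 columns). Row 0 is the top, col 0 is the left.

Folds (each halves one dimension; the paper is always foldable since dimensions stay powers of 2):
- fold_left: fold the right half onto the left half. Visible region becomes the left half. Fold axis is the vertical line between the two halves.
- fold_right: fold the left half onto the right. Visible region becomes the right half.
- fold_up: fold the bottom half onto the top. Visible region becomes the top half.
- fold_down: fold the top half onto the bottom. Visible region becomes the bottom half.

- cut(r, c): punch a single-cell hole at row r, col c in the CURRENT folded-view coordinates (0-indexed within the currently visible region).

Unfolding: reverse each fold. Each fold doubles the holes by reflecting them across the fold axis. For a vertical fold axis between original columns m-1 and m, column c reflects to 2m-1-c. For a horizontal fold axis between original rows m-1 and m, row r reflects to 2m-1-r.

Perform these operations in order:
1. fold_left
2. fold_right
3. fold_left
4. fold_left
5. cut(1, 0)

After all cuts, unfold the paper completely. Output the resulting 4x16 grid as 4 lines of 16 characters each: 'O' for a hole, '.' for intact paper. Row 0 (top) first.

Answer: ................
OOOOOOOOOOOOOOOO
................
................

Derivation:
Op 1 fold_left: fold axis v@8; visible region now rows[0,4) x cols[0,8) = 4x8
Op 2 fold_right: fold axis v@4; visible region now rows[0,4) x cols[4,8) = 4x4
Op 3 fold_left: fold axis v@6; visible region now rows[0,4) x cols[4,6) = 4x2
Op 4 fold_left: fold axis v@5; visible region now rows[0,4) x cols[4,5) = 4x1
Op 5 cut(1, 0): punch at orig (1,4); cuts so far [(1, 4)]; region rows[0,4) x cols[4,5) = 4x1
Unfold 1 (reflect across v@5): 2 holes -> [(1, 4), (1, 5)]
Unfold 2 (reflect across v@6): 4 holes -> [(1, 4), (1, 5), (1, 6), (1, 7)]
Unfold 3 (reflect across v@4): 8 holes -> [(1, 0), (1, 1), (1, 2), (1, 3), (1, 4), (1, 5), (1, 6), (1, 7)]
Unfold 4 (reflect across v@8): 16 holes -> [(1, 0), (1, 1), (1, 2), (1, 3), (1, 4), (1, 5), (1, 6), (1, 7), (1, 8), (1, 9), (1, 10), (1, 11), (1, 12), (1, 13), (1, 14), (1, 15)]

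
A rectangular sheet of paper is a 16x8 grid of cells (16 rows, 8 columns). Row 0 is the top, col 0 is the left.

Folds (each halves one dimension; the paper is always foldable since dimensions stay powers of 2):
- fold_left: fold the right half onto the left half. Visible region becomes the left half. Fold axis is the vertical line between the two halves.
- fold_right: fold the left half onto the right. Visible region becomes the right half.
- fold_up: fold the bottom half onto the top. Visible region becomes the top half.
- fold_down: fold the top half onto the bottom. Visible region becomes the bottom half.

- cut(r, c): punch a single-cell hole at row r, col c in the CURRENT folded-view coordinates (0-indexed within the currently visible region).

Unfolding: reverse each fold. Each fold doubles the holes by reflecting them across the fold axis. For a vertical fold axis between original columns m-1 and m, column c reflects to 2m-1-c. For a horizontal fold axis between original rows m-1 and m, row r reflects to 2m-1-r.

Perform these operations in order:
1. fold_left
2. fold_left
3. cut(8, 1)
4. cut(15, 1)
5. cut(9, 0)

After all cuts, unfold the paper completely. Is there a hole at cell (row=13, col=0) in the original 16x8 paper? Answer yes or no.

Op 1 fold_left: fold axis v@4; visible region now rows[0,16) x cols[0,4) = 16x4
Op 2 fold_left: fold axis v@2; visible region now rows[0,16) x cols[0,2) = 16x2
Op 3 cut(8, 1): punch at orig (8,1); cuts so far [(8, 1)]; region rows[0,16) x cols[0,2) = 16x2
Op 4 cut(15, 1): punch at orig (15,1); cuts so far [(8, 1), (15, 1)]; region rows[0,16) x cols[0,2) = 16x2
Op 5 cut(9, 0): punch at orig (9,0); cuts so far [(8, 1), (9, 0), (15, 1)]; region rows[0,16) x cols[0,2) = 16x2
Unfold 1 (reflect across v@2): 6 holes -> [(8, 1), (8, 2), (9, 0), (9, 3), (15, 1), (15, 2)]
Unfold 2 (reflect across v@4): 12 holes -> [(8, 1), (8, 2), (8, 5), (8, 6), (9, 0), (9, 3), (9, 4), (9, 7), (15, 1), (15, 2), (15, 5), (15, 6)]
Holes: [(8, 1), (8, 2), (8, 5), (8, 6), (9, 0), (9, 3), (9, 4), (9, 7), (15, 1), (15, 2), (15, 5), (15, 6)]

Answer: no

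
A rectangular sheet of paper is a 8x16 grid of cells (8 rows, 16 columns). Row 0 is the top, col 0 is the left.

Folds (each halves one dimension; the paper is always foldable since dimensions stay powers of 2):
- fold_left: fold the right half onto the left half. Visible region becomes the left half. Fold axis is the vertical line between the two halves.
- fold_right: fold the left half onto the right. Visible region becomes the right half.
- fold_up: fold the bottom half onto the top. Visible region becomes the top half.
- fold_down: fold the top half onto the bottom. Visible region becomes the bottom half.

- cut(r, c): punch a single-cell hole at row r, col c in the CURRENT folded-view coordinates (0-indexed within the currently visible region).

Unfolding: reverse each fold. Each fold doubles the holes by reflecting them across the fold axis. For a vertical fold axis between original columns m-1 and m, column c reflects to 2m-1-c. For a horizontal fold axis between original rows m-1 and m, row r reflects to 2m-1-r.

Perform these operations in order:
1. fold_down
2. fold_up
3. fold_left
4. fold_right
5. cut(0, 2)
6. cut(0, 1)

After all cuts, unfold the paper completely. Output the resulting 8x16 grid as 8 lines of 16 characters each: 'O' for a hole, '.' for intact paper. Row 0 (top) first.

Op 1 fold_down: fold axis h@4; visible region now rows[4,8) x cols[0,16) = 4x16
Op 2 fold_up: fold axis h@6; visible region now rows[4,6) x cols[0,16) = 2x16
Op 3 fold_left: fold axis v@8; visible region now rows[4,6) x cols[0,8) = 2x8
Op 4 fold_right: fold axis v@4; visible region now rows[4,6) x cols[4,8) = 2x4
Op 5 cut(0, 2): punch at orig (4,6); cuts so far [(4, 6)]; region rows[4,6) x cols[4,8) = 2x4
Op 6 cut(0, 1): punch at orig (4,5); cuts so far [(4, 5), (4, 6)]; region rows[4,6) x cols[4,8) = 2x4
Unfold 1 (reflect across v@4): 4 holes -> [(4, 1), (4, 2), (4, 5), (4, 6)]
Unfold 2 (reflect across v@8): 8 holes -> [(4, 1), (4, 2), (4, 5), (4, 6), (4, 9), (4, 10), (4, 13), (4, 14)]
Unfold 3 (reflect across h@6): 16 holes -> [(4, 1), (4, 2), (4, 5), (4, 6), (4, 9), (4, 10), (4, 13), (4, 14), (7, 1), (7, 2), (7, 5), (7, 6), (7, 9), (7, 10), (7, 13), (7, 14)]
Unfold 4 (reflect across h@4): 32 holes -> [(0, 1), (0, 2), (0, 5), (0, 6), (0, 9), (0, 10), (0, 13), (0, 14), (3, 1), (3, 2), (3, 5), (3, 6), (3, 9), (3, 10), (3, 13), (3, 14), (4, 1), (4, 2), (4, 5), (4, 6), (4, 9), (4, 10), (4, 13), (4, 14), (7, 1), (7, 2), (7, 5), (7, 6), (7, 9), (7, 10), (7, 13), (7, 14)]

Answer: .OO..OO..OO..OO.
................
................
.OO..OO..OO..OO.
.OO..OO..OO..OO.
................
................
.OO..OO..OO..OO.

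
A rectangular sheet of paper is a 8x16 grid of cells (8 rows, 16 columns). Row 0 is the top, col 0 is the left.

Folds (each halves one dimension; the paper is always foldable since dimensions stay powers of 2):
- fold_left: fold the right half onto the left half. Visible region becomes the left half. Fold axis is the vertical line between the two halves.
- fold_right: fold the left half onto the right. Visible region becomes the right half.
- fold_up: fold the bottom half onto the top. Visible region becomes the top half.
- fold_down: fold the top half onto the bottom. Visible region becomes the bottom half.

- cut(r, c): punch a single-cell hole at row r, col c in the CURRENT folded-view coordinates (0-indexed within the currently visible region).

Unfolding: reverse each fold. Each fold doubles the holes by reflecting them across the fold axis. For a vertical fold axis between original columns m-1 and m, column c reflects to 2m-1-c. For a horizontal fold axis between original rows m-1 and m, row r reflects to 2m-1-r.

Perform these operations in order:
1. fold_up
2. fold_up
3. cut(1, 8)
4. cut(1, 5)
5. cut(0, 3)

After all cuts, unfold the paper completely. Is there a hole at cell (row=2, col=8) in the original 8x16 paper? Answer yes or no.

Answer: yes

Derivation:
Op 1 fold_up: fold axis h@4; visible region now rows[0,4) x cols[0,16) = 4x16
Op 2 fold_up: fold axis h@2; visible region now rows[0,2) x cols[0,16) = 2x16
Op 3 cut(1, 8): punch at orig (1,8); cuts so far [(1, 8)]; region rows[0,2) x cols[0,16) = 2x16
Op 4 cut(1, 5): punch at orig (1,5); cuts so far [(1, 5), (1, 8)]; region rows[0,2) x cols[0,16) = 2x16
Op 5 cut(0, 3): punch at orig (0,3); cuts so far [(0, 3), (1, 5), (1, 8)]; region rows[0,2) x cols[0,16) = 2x16
Unfold 1 (reflect across h@2): 6 holes -> [(0, 3), (1, 5), (1, 8), (2, 5), (2, 8), (3, 3)]
Unfold 2 (reflect across h@4): 12 holes -> [(0, 3), (1, 5), (1, 8), (2, 5), (2, 8), (3, 3), (4, 3), (5, 5), (5, 8), (6, 5), (6, 8), (7, 3)]
Holes: [(0, 3), (1, 5), (1, 8), (2, 5), (2, 8), (3, 3), (4, 3), (5, 5), (5, 8), (6, 5), (6, 8), (7, 3)]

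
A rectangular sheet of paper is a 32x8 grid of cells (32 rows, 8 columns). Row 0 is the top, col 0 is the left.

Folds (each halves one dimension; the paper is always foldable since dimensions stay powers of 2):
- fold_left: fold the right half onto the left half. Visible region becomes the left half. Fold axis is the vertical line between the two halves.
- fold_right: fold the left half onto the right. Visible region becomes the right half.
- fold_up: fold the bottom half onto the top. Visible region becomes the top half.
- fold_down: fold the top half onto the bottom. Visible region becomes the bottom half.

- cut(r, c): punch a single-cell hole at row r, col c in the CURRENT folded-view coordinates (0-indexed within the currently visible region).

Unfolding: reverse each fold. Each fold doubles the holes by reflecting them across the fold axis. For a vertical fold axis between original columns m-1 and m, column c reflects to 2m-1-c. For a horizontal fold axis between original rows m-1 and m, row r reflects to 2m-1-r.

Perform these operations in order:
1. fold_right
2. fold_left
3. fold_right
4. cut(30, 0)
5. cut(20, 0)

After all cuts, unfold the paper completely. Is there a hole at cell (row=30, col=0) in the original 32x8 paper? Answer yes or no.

Op 1 fold_right: fold axis v@4; visible region now rows[0,32) x cols[4,8) = 32x4
Op 2 fold_left: fold axis v@6; visible region now rows[0,32) x cols[4,6) = 32x2
Op 3 fold_right: fold axis v@5; visible region now rows[0,32) x cols[5,6) = 32x1
Op 4 cut(30, 0): punch at orig (30,5); cuts so far [(30, 5)]; region rows[0,32) x cols[5,6) = 32x1
Op 5 cut(20, 0): punch at orig (20,5); cuts so far [(20, 5), (30, 5)]; region rows[0,32) x cols[5,6) = 32x1
Unfold 1 (reflect across v@5): 4 holes -> [(20, 4), (20, 5), (30, 4), (30, 5)]
Unfold 2 (reflect across v@6): 8 holes -> [(20, 4), (20, 5), (20, 6), (20, 7), (30, 4), (30, 5), (30, 6), (30, 7)]
Unfold 3 (reflect across v@4): 16 holes -> [(20, 0), (20, 1), (20, 2), (20, 3), (20, 4), (20, 5), (20, 6), (20, 7), (30, 0), (30, 1), (30, 2), (30, 3), (30, 4), (30, 5), (30, 6), (30, 7)]
Holes: [(20, 0), (20, 1), (20, 2), (20, 3), (20, 4), (20, 5), (20, 6), (20, 7), (30, 0), (30, 1), (30, 2), (30, 3), (30, 4), (30, 5), (30, 6), (30, 7)]

Answer: yes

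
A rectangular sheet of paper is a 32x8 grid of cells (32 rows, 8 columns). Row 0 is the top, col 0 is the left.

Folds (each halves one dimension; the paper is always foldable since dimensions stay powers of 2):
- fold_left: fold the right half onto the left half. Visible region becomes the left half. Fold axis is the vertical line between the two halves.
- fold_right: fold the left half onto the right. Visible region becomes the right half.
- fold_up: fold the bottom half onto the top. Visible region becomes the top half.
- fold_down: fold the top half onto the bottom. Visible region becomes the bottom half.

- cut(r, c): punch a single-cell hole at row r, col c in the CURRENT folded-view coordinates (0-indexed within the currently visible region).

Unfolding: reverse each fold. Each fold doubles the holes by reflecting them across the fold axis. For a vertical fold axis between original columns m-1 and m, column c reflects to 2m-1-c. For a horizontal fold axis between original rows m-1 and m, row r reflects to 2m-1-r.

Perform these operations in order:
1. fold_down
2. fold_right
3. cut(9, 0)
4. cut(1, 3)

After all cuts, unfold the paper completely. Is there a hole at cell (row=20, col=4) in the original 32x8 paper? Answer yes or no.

Op 1 fold_down: fold axis h@16; visible region now rows[16,32) x cols[0,8) = 16x8
Op 2 fold_right: fold axis v@4; visible region now rows[16,32) x cols[4,8) = 16x4
Op 3 cut(9, 0): punch at orig (25,4); cuts so far [(25, 4)]; region rows[16,32) x cols[4,8) = 16x4
Op 4 cut(1, 3): punch at orig (17,7); cuts so far [(17, 7), (25, 4)]; region rows[16,32) x cols[4,8) = 16x4
Unfold 1 (reflect across v@4): 4 holes -> [(17, 0), (17, 7), (25, 3), (25, 4)]
Unfold 2 (reflect across h@16): 8 holes -> [(6, 3), (6, 4), (14, 0), (14, 7), (17, 0), (17, 7), (25, 3), (25, 4)]
Holes: [(6, 3), (6, 4), (14, 0), (14, 7), (17, 0), (17, 7), (25, 3), (25, 4)]

Answer: no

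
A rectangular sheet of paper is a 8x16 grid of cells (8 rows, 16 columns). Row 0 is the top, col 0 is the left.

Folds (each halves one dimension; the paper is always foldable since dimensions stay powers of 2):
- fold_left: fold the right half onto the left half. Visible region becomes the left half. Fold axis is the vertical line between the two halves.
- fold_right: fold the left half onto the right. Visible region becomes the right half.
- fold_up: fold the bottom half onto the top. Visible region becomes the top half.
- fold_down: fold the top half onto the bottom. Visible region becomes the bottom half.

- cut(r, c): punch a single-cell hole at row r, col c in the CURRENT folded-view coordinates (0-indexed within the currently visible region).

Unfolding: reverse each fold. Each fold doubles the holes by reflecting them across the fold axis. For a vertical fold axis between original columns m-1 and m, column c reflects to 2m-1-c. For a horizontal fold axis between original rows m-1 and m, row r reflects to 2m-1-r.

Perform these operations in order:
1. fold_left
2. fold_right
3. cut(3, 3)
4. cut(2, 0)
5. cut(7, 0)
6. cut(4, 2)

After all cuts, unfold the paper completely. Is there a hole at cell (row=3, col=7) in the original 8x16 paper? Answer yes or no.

Op 1 fold_left: fold axis v@8; visible region now rows[0,8) x cols[0,8) = 8x8
Op 2 fold_right: fold axis v@4; visible region now rows[0,8) x cols[4,8) = 8x4
Op 3 cut(3, 3): punch at orig (3,7); cuts so far [(3, 7)]; region rows[0,8) x cols[4,8) = 8x4
Op 4 cut(2, 0): punch at orig (2,4); cuts so far [(2, 4), (3, 7)]; region rows[0,8) x cols[4,8) = 8x4
Op 5 cut(7, 0): punch at orig (7,4); cuts so far [(2, 4), (3, 7), (7, 4)]; region rows[0,8) x cols[4,8) = 8x4
Op 6 cut(4, 2): punch at orig (4,6); cuts so far [(2, 4), (3, 7), (4, 6), (7, 4)]; region rows[0,8) x cols[4,8) = 8x4
Unfold 1 (reflect across v@4): 8 holes -> [(2, 3), (2, 4), (3, 0), (3, 7), (4, 1), (4, 6), (7, 3), (7, 4)]
Unfold 2 (reflect across v@8): 16 holes -> [(2, 3), (2, 4), (2, 11), (2, 12), (3, 0), (3, 7), (3, 8), (3, 15), (4, 1), (4, 6), (4, 9), (4, 14), (7, 3), (7, 4), (7, 11), (7, 12)]
Holes: [(2, 3), (2, 4), (2, 11), (2, 12), (3, 0), (3, 7), (3, 8), (3, 15), (4, 1), (4, 6), (4, 9), (4, 14), (7, 3), (7, 4), (7, 11), (7, 12)]

Answer: yes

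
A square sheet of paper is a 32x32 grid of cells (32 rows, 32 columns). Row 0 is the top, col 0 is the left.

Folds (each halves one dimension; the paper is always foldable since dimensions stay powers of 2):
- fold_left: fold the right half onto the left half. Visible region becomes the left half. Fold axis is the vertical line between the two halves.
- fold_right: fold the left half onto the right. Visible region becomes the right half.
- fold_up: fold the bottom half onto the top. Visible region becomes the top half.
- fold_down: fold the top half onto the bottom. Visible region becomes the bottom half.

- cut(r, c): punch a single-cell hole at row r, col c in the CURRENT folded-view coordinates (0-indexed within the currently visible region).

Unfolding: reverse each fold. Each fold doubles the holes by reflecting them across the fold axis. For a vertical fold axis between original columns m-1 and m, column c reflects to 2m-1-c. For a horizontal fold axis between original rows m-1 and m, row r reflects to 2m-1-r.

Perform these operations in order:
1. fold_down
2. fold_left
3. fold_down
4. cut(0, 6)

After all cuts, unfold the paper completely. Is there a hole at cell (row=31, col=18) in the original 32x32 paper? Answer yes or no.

Op 1 fold_down: fold axis h@16; visible region now rows[16,32) x cols[0,32) = 16x32
Op 2 fold_left: fold axis v@16; visible region now rows[16,32) x cols[0,16) = 16x16
Op 3 fold_down: fold axis h@24; visible region now rows[24,32) x cols[0,16) = 8x16
Op 4 cut(0, 6): punch at orig (24,6); cuts so far [(24, 6)]; region rows[24,32) x cols[0,16) = 8x16
Unfold 1 (reflect across h@24): 2 holes -> [(23, 6), (24, 6)]
Unfold 2 (reflect across v@16): 4 holes -> [(23, 6), (23, 25), (24, 6), (24, 25)]
Unfold 3 (reflect across h@16): 8 holes -> [(7, 6), (7, 25), (8, 6), (8, 25), (23, 6), (23, 25), (24, 6), (24, 25)]
Holes: [(7, 6), (7, 25), (8, 6), (8, 25), (23, 6), (23, 25), (24, 6), (24, 25)]

Answer: no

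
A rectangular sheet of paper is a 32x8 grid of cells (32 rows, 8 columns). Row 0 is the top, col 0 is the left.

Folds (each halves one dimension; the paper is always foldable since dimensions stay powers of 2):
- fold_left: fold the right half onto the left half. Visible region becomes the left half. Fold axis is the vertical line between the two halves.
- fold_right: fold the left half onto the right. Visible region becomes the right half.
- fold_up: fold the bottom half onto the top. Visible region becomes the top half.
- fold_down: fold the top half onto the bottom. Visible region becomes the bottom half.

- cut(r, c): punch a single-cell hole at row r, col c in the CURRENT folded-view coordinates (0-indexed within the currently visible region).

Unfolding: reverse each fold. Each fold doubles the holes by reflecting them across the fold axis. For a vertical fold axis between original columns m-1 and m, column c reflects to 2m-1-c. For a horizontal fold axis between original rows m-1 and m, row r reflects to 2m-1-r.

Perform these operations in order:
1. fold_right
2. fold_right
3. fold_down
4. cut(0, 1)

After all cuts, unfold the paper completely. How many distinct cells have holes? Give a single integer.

Answer: 8

Derivation:
Op 1 fold_right: fold axis v@4; visible region now rows[0,32) x cols[4,8) = 32x4
Op 2 fold_right: fold axis v@6; visible region now rows[0,32) x cols[6,8) = 32x2
Op 3 fold_down: fold axis h@16; visible region now rows[16,32) x cols[6,8) = 16x2
Op 4 cut(0, 1): punch at orig (16,7); cuts so far [(16, 7)]; region rows[16,32) x cols[6,8) = 16x2
Unfold 1 (reflect across h@16): 2 holes -> [(15, 7), (16, 7)]
Unfold 2 (reflect across v@6): 4 holes -> [(15, 4), (15, 7), (16, 4), (16, 7)]
Unfold 3 (reflect across v@4): 8 holes -> [(15, 0), (15, 3), (15, 4), (15, 7), (16, 0), (16, 3), (16, 4), (16, 7)]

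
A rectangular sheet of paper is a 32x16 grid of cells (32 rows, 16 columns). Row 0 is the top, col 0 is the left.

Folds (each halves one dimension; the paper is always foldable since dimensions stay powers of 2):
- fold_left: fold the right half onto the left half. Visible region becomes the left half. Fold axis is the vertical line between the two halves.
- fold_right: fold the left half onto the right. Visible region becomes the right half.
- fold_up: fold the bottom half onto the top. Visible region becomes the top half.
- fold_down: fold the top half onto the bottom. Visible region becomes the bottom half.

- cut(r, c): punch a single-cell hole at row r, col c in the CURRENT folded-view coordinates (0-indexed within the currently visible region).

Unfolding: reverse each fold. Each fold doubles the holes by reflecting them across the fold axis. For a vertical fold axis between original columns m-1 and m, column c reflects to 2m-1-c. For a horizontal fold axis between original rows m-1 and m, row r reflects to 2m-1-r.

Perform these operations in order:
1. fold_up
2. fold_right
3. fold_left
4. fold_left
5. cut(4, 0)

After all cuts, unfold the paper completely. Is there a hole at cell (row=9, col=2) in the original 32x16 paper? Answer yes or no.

Op 1 fold_up: fold axis h@16; visible region now rows[0,16) x cols[0,16) = 16x16
Op 2 fold_right: fold axis v@8; visible region now rows[0,16) x cols[8,16) = 16x8
Op 3 fold_left: fold axis v@12; visible region now rows[0,16) x cols[8,12) = 16x4
Op 4 fold_left: fold axis v@10; visible region now rows[0,16) x cols[8,10) = 16x2
Op 5 cut(4, 0): punch at orig (4,8); cuts so far [(4, 8)]; region rows[0,16) x cols[8,10) = 16x2
Unfold 1 (reflect across v@10): 2 holes -> [(4, 8), (4, 11)]
Unfold 2 (reflect across v@12): 4 holes -> [(4, 8), (4, 11), (4, 12), (4, 15)]
Unfold 3 (reflect across v@8): 8 holes -> [(4, 0), (4, 3), (4, 4), (4, 7), (4, 8), (4, 11), (4, 12), (4, 15)]
Unfold 4 (reflect across h@16): 16 holes -> [(4, 0), (4, 3), (4, 4), (4, 7), (4, 8), (4, 11), (4, 12), (4, 15), (27, 0), (27, 3), (27, 4), (27, 7), (27, 8), (27, 11), (27, 12), (27, 15)]
Holes: [(4, 0), (4, 3), (4, 4), (4, 7), (4, 8), (4, 11), (4, 12), (4, 15), (27, 0), (27, 3), (27, 4), (27, 7), (27, 8), (27, 11), (27, 12), (27, 15)]

Answer: no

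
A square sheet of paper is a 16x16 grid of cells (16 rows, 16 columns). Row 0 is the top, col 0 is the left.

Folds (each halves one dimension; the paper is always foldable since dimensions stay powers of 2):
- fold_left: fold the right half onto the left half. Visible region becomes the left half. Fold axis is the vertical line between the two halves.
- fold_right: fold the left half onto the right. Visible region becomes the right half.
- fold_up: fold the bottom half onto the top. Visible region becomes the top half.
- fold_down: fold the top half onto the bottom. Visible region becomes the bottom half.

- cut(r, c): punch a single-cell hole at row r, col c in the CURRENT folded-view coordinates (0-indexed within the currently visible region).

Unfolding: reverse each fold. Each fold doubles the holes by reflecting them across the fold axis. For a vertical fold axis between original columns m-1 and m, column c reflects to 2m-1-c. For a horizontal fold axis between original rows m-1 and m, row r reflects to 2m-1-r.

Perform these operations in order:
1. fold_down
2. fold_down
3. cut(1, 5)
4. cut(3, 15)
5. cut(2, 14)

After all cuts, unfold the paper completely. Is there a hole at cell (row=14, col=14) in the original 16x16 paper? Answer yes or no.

Answer: yes

Derivation:
Op 1 fold_down: fold axis h@8; visible region now rows[8,16) x cols[0,16) = 8x16
Op 2 fold_down: fold axis h@12; visible region now rows[12,16) x cols[0,16) = 4x16
Op 3 cut(1, 5): punch at orig (13,5); cuts so far [(13, 5)]; region rows[12,16) x cols[0,16) = 4x16
Op 4 cut(3, 15): punch at orig (15,15); cuts so far [(13, 5), (15, 15)]; region rows[12,16) x cols[0,16) = 4x16
Op 5 cut(2, 14): punch at orig (14,14); cuts so far [(13, 5), (14, 14), (15, 15)]; region rows[12,16) x cols[0,16) = 4x16
Unfold 1 (reflect across h@12): 6 holes -> [(8, 15), (9, 14), (10, 5), (13, 5), (14, 14), (15, 15)]
Unfold 2 (reflect across h@8): 12 holes -> [(0, 15), (1, 14), (2, 5), (5, 5), (6, 14), (7, 15), (8, 15), (9, 14), (10, 5), (13, 5), (14, 14), (15, 15)]
Holes: [(0, 15), (1, 14), (2, 5), (5, 5), (6, 14), (7, 15), (8, 15), (9, 14), (10, 5), (13, 5), (14, 14), (15, 15)]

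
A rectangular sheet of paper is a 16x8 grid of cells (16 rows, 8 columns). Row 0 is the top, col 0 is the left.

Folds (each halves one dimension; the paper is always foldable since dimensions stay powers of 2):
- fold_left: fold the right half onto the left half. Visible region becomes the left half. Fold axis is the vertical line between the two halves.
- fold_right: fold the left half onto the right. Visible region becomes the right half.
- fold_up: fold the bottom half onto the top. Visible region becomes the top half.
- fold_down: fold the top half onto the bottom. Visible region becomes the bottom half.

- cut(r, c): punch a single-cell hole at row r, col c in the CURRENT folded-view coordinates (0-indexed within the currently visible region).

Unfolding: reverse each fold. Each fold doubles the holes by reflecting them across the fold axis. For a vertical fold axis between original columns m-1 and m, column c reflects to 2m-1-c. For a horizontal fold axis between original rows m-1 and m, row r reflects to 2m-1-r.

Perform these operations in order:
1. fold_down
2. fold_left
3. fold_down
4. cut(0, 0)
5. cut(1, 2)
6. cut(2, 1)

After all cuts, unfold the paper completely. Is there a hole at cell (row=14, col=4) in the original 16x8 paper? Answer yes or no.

Answer: no

Derivation:
Op 1 fold_down: fold axis h@8; visible region now rows[8,16) x cols[0,8) = 8x8
Op 2 fold_left: fold axis v@4; visible region now rows[8,16) x cols[0,4) = 8x4
Op 3 fold_down: fold axis h@12; visible region now rows[12,16) x cols[0,4) = 4x4
Op 4 cut(0, 0): punch at orig (12,0); cuts so far [(12, 0)]; region rows[12,16) x cols[0,4) = 4x4
Op 5 cut(1, 2): punch at orig (13,2); cuts so far [(12, 0), (13, 2)]; region rows[12,16) x cols[0,4) = 4x4
Op 6 cut(2, 1): punch at orig (14,1); cuts so far [(12, 0), (13, 2), (14, 1)]; region rows[12,16) x cols[0,4) = 4x4
Unfold 1 (reflect across h@12): 6 holes -> [(9, 1), (10, 2), (11, 0), (12, 0), (13, 2), (14, 1)]
Unfold 2 (reflect across v@4): 12 holes -> [(9, 1), (9, 6), (10, 2), (10, 5), (11, 0), (11, 7), (12, 0), (12, 7), (13, 2), (13, 5), (14, 1), (14, 6)]
Unfold 3 (reflect across h@8): 24 holes -> [(1, 1), (1, 6), (2, 2), (2, 5), (3, 0), (3, 7), (4, 0), (4, 7), (5, 2), (5, 5), (6, 1), (6, 6), (9, 1), (9, 6), (10, 2), (10, 5), (11, 0), (11, 7), (12, 0), (12, 7), (13, 2), (13, 5), (14, 1), (14, 6)]
Holes: [(1, 1), (1, 6), (2, 2), (2, 5), (3, 0), (3, 7), (4, 0), (4, 7), (5, 2), (5, 5), (6, 1), (6, 6), (9, 1), (9, 6), (10, 2), (10, 5), (11, 0), (11, 7), (12, 0), (12, 7), (13, 2), (13, 5), (14, 1), (14, 6)]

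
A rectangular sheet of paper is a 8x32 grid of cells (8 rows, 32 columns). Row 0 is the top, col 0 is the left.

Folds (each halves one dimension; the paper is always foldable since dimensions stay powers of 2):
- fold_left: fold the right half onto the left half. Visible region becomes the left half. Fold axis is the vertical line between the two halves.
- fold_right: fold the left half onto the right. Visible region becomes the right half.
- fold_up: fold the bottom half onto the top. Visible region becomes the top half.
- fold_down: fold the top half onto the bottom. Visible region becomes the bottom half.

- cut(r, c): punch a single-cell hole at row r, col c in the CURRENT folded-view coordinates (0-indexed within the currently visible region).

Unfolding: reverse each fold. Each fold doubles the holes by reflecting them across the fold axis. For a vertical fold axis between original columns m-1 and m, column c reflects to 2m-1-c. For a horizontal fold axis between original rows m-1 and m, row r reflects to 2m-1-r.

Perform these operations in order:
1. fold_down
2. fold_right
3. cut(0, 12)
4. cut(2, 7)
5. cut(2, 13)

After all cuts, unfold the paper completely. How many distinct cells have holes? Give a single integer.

Op 1 fold_down: fold axis h@4; visible region now rows[4,8) x cols[0,32) = 4x32
Op 2 fold_right: fold axis v@16; visible region now rows[4,8) x cols[16,32) = 4x16
Op 3 cut(0, 12): punch at orig (4,28); cuts so far [(4, 28)]; region rows[4,8) x cols[16,32) = 4x16
Op 4 cut(2, 7): punch at orig (6,23); cuts so far [(4, 28), (6, 23)]; region rows[4,8) x cols[16,32) = 4x16
Op 5 cut(2, 13): punch at orig (6,29); cuts so far [(4, 28), (6, 23), (6, 29)]; region rows[4,8) x cols[16,32) = 4x16
Unfold 1 (reflect across v@16): 6 holes -> [(4, 3), (4, 28), (6, 2), (6, 8), (6, 23), (6, 29)]
Unfold 2 (reflect across h@4): 12 holes -> [(1, 2), (1, 8), (1, 23), (1, 29), (3, 3), (3, 28), (4, 3), (4, 28), (6, 2), (6, 8), (6, 23), (6, 29)]

Answer: 12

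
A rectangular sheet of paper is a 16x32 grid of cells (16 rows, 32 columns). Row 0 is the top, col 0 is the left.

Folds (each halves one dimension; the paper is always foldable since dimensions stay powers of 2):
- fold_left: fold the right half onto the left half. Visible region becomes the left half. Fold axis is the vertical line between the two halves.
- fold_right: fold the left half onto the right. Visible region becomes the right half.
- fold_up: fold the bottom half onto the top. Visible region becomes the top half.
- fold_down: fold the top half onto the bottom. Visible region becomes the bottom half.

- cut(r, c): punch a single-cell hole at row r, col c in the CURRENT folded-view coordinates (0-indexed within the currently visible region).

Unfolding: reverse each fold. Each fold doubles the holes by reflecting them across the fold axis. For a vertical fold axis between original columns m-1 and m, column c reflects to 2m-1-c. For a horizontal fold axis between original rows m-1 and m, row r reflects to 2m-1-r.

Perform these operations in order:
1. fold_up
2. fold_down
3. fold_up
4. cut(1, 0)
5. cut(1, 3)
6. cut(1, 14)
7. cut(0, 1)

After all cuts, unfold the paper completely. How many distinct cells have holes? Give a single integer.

Op 1 fold_up: fold axis h@8; visible region now rows[0,8) x cols[0,32) = 8x32
Op 2 fold_down: fold axis h@4; visible region now rows[4,8) x cols[0,32) = 4x32
Op 3 fold_up: fold axis h@6; visible region now rows[4,6) x cols[0,32) = 2x32
Op 4 cut(1, 0): punch at orig (5,0); cuts so far [(5, 0)]; region rows[4,6) x cols[0,32) = 2x32
Op 5 cut(1, 3): punch at orig (5,3); cuts so far [(5, 0), (5, 3)]; region rows[4,6) x cols[0,32) = 2x32
Op 6 cut(1, 14): punch at orig (5,14); cuts so far [(5, 0), (5, 3), (5, 14)]; region rows[4,6) x cols[0,32) = 2x32
Op 7 cut(0, 1): punch at orig (4,1); cuts so far [(4, 1), (5, 0), (5, 3), (5, 14)]; region rows[4,6) x cols[0,32) = 2x32
Unfold 1 (reflect across h@6): 8 holes -> [(4, 1), (5, 0), (5, 3), (5, 14), (6, 0), (6, 3), (6, 14), (7, 1)]
Unfold 2 (reflect across h@4): 16 holes -> [(0, 1), (1, 0), (1, 3), (1, 14), (2, 0), (2, 3), (2, 14), (3, 1), (4, 1), (5, 0), (5, 3), (5, 14), (6, 0), (6, 3), (6, 14), (7, 1)]
Unfold 3 (reflect across h@8): 32 holes -> [(0, 1), (1, 0), (1, 3), (1, 14), (2, 0), (2, 3), (2, 14), (3, 1), (4, 1), (5, 0), (5, 3), (5, 14), (6, 0), (6, 3), (6, 14), (7, 1), (8, 1), (9, 0), (9, 3), (9, 14), (10, 0), (10, 3), (10, 14), (11, 1), (12, 1), (13, 0), (13, 3), (13, 14), (14, 0), (14, 3), (14, 14), (15, 1)]

Answer: 32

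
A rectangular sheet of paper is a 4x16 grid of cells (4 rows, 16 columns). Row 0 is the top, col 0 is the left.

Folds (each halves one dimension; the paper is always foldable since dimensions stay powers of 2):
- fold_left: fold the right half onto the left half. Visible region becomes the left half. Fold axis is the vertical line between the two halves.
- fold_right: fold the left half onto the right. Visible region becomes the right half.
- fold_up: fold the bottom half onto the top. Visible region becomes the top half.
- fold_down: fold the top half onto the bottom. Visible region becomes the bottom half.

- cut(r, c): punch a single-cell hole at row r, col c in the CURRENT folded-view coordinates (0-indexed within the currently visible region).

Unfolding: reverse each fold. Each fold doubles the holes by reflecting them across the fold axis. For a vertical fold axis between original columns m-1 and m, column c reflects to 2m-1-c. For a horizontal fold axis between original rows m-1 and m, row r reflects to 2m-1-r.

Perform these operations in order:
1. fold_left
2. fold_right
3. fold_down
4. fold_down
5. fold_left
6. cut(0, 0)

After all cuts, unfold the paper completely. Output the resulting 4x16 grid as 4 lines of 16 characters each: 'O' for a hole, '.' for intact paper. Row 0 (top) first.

Op 1 fold_left: fold axis v@8; visible region now rows[0,4) x cols[0,8) = 4x8
Op 2 fold_right: fold axis v@4; visible region now rows[0,4) x cols[4,8) = 4x4
Op 3 fold_down: fold axis h@2; visible region now rows[2,4) x cols[4,8) = 2x4
Op 4 fold_down: fold axis h@3; visible region now rows[3,4) x cols[4,8) = 1x4
Op 5 fold_left: fold axis v@6; visible region now rows[3,4) x cols[4,6) = 1x2
Op 6 cut(0, 0): punch at orig (3,4); cuts so far [(3, 4)]; region rows[3,4) x cols[4,6) = 1x2
Unfold 1 (reflect across v@6): 2 holes -> [(3, 4), (3, 7)]
Unfold 2 (reflect across h@3): 4 holes -> [(2, 4), (2, 7), (3, 4), (3, 7)]
Unfold 3 (reflect across h@2): 8 holes -> [(0, 4), (0, 7), (1, 4), (1, 7), (2, 4), (2, 7), (3, 4), (3, 7)]
Unfold 4 (reflect across v@4): 16 holes -> [(0, 0), (0, 3), (0, 4), (0, 7), (1, 0), (1, 3), (1, 4), (1, 7), (2, 0), (2, 3), (2, 4), (2, 7), (3, 0), (3, 3), (3, 4), (3, 7)]
Unfold 5 (reflect across v@8): 32 holes -> [(0, 0), (0, 3), (0, 4), (0, 7), (0, 8), (0, 11), (0, 12), (0, 15), (1, 0), (1, 3), (1, 4), (1, 7), (1, 8), (1, 11), (1, 12), (1, 15), (2, 0), (2, 3), (2, 4), (2, 7), (2, 8), (2, 11), (2, 12), (2, 15), (3, 0), (3, 3), (3, 4), (3, 7), (3, 8), (3, 11), (3, 12), (3, 15)]

Answer: O..OO..OO..OO..O
O..OO..OO..OO..O
O..OO..OO..OO..O
O..OO..OO..OO..O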